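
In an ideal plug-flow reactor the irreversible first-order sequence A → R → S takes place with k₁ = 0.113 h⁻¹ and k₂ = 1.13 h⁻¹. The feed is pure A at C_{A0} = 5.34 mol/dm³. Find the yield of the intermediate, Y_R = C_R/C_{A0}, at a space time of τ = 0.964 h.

The intermediate concentration in a first-order A→B→C sequence is C_R = k₁C_{A0}(e^(−k₁τ) − e^(−k₂τ))/(k₂−k₁).
e^(−k₁τ) = e^(−0.113×0.964) = e^(−0.1089) = 0.8968; e^(−k₂τ) = e^(−1.089) = 0.3364.
C_R = 0.113×5.34/(1.13−0.113) × (0.8968−0.3364) = 0.5933×0.5603 = 0.3325 mol/dm³.
Y_R = C_R/C_{A0} = 0.3325/5.34 = 0.0623.

0.0623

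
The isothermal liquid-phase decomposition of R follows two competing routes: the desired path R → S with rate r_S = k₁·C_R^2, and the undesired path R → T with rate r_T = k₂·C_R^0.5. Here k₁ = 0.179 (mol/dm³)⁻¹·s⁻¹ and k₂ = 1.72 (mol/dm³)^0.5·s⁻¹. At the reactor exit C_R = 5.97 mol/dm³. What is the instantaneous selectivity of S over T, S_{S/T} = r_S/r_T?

1.52

S_{S/T} = r_S/r_T = (k₁·C_R^2)/(k₂·C_R^0.5) = (k₁/k₂)·C_R^1.5.
= (0.179×5.970^2) / (1.72×5.970^0.5) = 6.380/4.203 = 1.52.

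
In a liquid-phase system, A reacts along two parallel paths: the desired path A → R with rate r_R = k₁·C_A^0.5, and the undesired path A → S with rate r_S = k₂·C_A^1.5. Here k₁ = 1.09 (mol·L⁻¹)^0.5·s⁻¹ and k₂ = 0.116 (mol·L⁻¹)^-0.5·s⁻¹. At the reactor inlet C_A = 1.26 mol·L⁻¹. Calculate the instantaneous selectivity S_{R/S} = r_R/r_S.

7.46

S_{R/S} = r_R/r_S = (k₁·C_A^0.5)/(k₂·C_A^1.5) = (k₁/k₂)·C_A⁻¹.
= (1.09×1.260^0.5) / (0.116×1.260^1.5) = 1.224/0.1641 = 7.46.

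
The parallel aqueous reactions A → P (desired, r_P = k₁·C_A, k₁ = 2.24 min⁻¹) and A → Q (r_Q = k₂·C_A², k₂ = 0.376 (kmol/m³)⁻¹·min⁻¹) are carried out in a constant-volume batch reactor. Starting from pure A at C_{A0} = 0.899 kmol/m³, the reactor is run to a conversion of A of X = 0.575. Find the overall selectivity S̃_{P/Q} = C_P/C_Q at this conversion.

9.35

C_A = C_{A0}(1−X) = 0.3821 kmol/m³.
Along a PFR/batch, dC_P/dC_A = −r_P/(r_P+r_Q) = −k₁/(k₁+k₂·C_A).
Integrating from C_{A0} to C_A: C_P = (2.24/0.376)·ln[(2.24+0.376·0.899)/(2.24+0.376·0.382)] = 5.957·ln(2.578/2.384) = 0.4670 kmol/m³.
C_Q = (C_{A0}−C_A)−C_P = 0.04994 kmol/m³; S̃_{P/Q} = 0.4670/0.04994 = 9.35.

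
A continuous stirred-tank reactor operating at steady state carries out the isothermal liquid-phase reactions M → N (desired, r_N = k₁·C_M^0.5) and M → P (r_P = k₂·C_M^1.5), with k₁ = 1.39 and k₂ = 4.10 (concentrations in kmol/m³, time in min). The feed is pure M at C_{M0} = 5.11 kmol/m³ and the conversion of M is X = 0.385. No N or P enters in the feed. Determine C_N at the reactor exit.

Exit C_M = C_{M0}(1−X) = 5.11×0.615 = 3.143 kmol/m³.
A CSTR operates uniformly at the exit composition, giving r_N = 2.464 and r_P = 22.84 (each k·C_M^n at C_M = 3.143).
Fraction of consumed M going to N: r_N/(r_N+r_P) = 0.09737.
C_N = 0.09737·C_{M0}·X = 0.09737×5.11×0.385 = 0.192 kmol/m³.

0.192 kmol/m³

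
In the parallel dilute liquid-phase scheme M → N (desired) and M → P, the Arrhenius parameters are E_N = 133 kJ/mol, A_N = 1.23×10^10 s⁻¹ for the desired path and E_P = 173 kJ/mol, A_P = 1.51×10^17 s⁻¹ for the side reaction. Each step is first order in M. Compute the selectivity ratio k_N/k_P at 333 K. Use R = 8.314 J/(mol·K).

0.153

Since both paths have the same order in M, the concentration cancels and S_{N/P} = k_N/k_P = (A_N/A_P)·exp[(E_P−E_N)/(RT)].
(E_P−E_N)/(RT) = (173−133)×10³/(8.314×333) = 40000/2769 = 14.45.
k_N/k_P = (1.23×10^10/1.51×10^17)·exp(14.45) = 8.146×10^-8 × 1.882×10^6 = 0.153.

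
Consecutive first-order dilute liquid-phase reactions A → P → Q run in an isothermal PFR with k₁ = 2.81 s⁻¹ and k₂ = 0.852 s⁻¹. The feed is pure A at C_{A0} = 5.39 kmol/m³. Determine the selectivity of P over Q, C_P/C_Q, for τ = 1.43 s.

Solving the coupled first-order balances gives C_P(τ) = [k₁/(k₂−k₁)]·C_{A0}·(e^(−k₁τ) − e^(−k₂τ)).
e^(−k₁τ) = e^(−2.81×1.43) = e^(−4.018) = 0.01798; e^(−k₂τ) = e^(−1.218) = 0.2957.
C_P = 2.81×5.39/(0.852−2.81) × (0.01798−0.2957) = (-7.735)×(-0.2777) = 2.148 kmol/m³.
C_A = C_{A0}e^(−k₁τ) = 0.09693 kmol/m³, so C_Q = C_{A0}−C_A−C_P = 3.145 kmol/m³; C_P/C_Q = 0.683.

0.683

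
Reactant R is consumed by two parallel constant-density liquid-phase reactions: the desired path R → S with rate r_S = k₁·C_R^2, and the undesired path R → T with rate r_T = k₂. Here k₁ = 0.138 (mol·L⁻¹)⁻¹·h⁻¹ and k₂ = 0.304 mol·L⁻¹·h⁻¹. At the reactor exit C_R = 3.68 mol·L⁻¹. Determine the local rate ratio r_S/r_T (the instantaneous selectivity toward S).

6.15

S_{S/T} = r_S/r_T = (k₁·C_R^2)/(k₂) = (k₁/k₂)·C_R^2.
= (0.138×3.680^2) / (0.304) = 1.869/0.3040 = 6.15.
Since the desired path is higher order in R, keeping C_R high (PFR or concentrated feed) favours S.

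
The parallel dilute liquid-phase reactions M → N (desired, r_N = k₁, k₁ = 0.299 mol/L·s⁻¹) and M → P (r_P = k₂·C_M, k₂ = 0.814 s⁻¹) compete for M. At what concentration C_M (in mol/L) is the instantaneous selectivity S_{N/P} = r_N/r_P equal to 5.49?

0.0669 mol/L

S_{N/P} = (k₁/k₂)·C_M⁻¹ ⇒ C_M = (S·k₂/k₁)^(-1).
= (5.49×0.814/0.299)^(-1) = (14.95)^(-1) = 0.0669 mol/L.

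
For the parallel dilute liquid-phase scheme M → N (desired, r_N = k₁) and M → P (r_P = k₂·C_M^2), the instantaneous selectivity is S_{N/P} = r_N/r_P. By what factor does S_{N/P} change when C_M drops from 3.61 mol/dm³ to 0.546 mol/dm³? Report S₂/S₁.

S_{N/P} = (k₁/k₂)·C_M^-2, so S₂/S₁ = (C_{M,2}/C_{M,1})^-2.
= (0.546/3.61)^(-2) = (0.1512)^(-2) = 43.7.

43.7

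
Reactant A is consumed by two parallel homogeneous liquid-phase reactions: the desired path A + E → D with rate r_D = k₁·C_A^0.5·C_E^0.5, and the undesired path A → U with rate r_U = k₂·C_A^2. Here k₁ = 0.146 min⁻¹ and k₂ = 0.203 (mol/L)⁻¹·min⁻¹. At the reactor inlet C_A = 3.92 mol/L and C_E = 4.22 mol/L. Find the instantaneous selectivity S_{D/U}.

S_{D/U} = r_D/r_U = (k₁·C_A^0.5·C_E^0.5)/(k₂·C_A^2) = (k₁/k₂)·C_A^-1.5·C_E^0.5.
= (0.146×3.920^0.5×4.220^0.5) / (0.203×3.920^2) = 0.5938/3.119 = 0.190.
The undesired path is higher order in A, so low C_A (CSTR or dilute feed) favours D.

0.190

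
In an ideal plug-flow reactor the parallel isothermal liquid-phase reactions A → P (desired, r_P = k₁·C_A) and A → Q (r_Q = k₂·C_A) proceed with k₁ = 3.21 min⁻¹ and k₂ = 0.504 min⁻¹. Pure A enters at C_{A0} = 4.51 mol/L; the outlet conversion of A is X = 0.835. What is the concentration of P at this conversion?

C_A = C_{A0}(1−X) = 0.7442 mol/L.
Both paths are first order in A, so the instantaneous fraction to P is constant: dC_P/d(−C_A) = k₁/(k₁+k₂) = 0.8643.
C_P = 0.8643·(C_{A0}−C_A) = 0.8643×3.766 = 3.25 mol/L.

3.25 mol/L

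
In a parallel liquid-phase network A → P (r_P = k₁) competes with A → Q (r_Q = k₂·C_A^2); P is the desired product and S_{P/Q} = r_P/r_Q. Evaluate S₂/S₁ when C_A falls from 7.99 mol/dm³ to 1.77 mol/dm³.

20.4

S_{P/Q} = (k₁/k₂)·C_A^-2, so S₂/S₁ = (C_{A,2}/C_{A,1})^-2.
= (1.77/7.99)^(-2) = (0.2215)^(-2) = 20.4.
Selectivity toward P rises as C_A falls — low-concentration operation is favoured.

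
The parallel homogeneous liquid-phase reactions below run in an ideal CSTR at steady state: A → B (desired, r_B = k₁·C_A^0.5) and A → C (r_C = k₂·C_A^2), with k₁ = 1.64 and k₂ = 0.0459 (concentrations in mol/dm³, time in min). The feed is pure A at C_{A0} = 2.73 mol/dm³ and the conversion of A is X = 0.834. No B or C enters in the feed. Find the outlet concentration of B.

Exit C_A = C_{A0}(1−X) = 2.73×0.166 = 0.4532 mol/dm³.
A CSTR operates uniformly at the exit composition, giving r_B = 1.104 and r_C = 0.009427 (each k·C_A^n at C_A = 0.4532).
Fraction of consumed A going to B: r_B/(r_B+r_C) = 0.9915.
C_B = 0.9915·C_{A0}·X = 0.9915×2.73×0.834 = 2.26 mol/dm³.

2.26 mol/dm³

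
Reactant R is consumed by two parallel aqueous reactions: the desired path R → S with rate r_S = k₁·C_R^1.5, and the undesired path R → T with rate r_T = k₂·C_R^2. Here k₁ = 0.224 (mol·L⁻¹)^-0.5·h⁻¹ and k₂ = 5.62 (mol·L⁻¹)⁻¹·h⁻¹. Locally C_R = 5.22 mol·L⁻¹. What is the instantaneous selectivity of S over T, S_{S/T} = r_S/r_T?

S_{S/T} = r_S/r_T = (k₁·C_R^1.5)/(k₂·C_R^2) = (k₁/k₂)·C_R^-0.5.
= (0.224×5.220^1.5) / (5.62×5.220^2) = 2.671/153.1 = 0.0174.

0.0174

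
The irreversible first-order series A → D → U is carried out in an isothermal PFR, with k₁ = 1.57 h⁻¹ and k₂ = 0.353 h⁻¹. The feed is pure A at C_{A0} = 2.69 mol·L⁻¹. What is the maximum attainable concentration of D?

At the optimum, C_{D,max}/C_{A0} = (k₁/k₂)^[k₂/(k₂−k₁)].
= (1.57/0.353)^(0.353/(0.353−1.57)) = (4.448)^(-0.2901) = 0.6486.
C_{D,max} = 0.6486×2.69 = 1.74 mol·L⁻¹.

1.74 mol·L⁻¹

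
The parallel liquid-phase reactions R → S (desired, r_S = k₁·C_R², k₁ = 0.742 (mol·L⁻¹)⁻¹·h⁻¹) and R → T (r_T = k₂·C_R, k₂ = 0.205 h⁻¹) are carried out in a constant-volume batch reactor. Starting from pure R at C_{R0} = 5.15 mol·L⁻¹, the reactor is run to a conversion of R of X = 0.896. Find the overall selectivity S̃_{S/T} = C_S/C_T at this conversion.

C_R = C_{R0}(1−X) = 0.5356 mol·L⁻¹.
Along a PFR/batch, dC_T/dC_R = −r_T/(r_S+r_T) = −k₂/(k₂+k₁·C_R).
Integrating from C_{R0} to C_R: C_T = (0.205/0.742)·ln[(0.205+0.742·5.15)/(0.205+0.742·0.536)] = 0.2763·ln(4.026/0.6024) = 0.5248 mol·L⁻¹.
Then C_S = (C_{R0}−C_R) − C_T = 4.614 − 0.5248 = 4.090 mol·L⁻¹.
S̃_{S/T} = C_S/C_T = 4.090/0.5248 = 7.79.

7.79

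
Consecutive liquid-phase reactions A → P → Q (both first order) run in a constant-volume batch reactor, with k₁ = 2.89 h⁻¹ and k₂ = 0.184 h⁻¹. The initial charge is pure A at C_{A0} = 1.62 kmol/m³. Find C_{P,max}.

1.34 kmol/m³

Evaluating C_P at t_opt = ln(k₂/k₁)/(k₂−k₁) gives C_{P,max}/C_{A0} = (k₁/k₂)^[k₂/(k₂−k₁)].
= (2.89/0.184)^(0.184/(0.184−2.89)) = (15.71)^(-0.06800) = 0.8292.
C_{P,max} = 0.8292×1.62 = 1.34 kmol/m³.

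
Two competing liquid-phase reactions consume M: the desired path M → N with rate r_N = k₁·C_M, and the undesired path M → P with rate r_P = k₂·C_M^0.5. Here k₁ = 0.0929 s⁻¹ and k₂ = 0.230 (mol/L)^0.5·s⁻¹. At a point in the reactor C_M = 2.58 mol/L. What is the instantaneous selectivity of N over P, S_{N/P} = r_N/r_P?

S_{N/P} = r_N/r_P = (k₁·C_M)/(k₂·C_M^0.5) = (k₁/k₂)·C_M^0.5.
= (0.0929×2.580) / (0.230×2.580^0.5) = 0.2397/0.3694 = 0.649.
Since the desired path is higher order in M, keeping C_M high (PFR or concentrated feed) favours N.

0.649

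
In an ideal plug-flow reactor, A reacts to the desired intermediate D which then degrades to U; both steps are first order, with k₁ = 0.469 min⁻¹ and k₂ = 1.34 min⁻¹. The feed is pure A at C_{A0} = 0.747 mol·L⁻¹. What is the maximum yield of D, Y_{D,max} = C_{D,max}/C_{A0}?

For a first-order series the maximum intermediate yield is C_{D,max}/C_{A0} = (k₁/k₂)^[k₂/(k₂−k₁)].
= (0.469/1.34)^(1.34/(1.34−0.469)) = (0.3500)^(1.538) = 0.1989.

0.199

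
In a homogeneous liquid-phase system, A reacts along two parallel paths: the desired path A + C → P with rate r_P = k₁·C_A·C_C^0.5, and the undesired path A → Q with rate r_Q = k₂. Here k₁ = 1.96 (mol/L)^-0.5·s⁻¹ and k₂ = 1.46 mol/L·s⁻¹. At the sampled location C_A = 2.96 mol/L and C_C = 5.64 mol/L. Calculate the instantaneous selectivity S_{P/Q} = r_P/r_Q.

9.44

S_{P/Q} = r_P/r_Q = (k₁·C_A·C_C^0.5)/(k₂) = (k₁/k₂)·C_A·C_C^0.5.
= (1.96×2.960×5.640^0.5) / (1.46) = 13.78/1.460 = 9.44.
Since the desired path is higher order in A, keeping C_A high (PFR or concentrated feed) favours P.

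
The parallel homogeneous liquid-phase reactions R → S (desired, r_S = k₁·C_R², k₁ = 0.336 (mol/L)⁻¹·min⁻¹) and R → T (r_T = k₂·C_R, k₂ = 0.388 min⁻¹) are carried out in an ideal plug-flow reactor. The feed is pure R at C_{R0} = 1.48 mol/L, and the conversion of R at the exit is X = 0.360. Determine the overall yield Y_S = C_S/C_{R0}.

0.184

C_R = C_{R0}(1−X) = 0.9472 mol/L.
Along a PFR/batch, dC_T/dC_R = −r_T/(r_S+r_T) = −k₂/(k₂+k₁·C_R).
Integrating from C_{R0} to C_R: C_T = (0.388/0.336)·ln[(0.388+0.336·1.48)/(0.388+0.336·0.947)] = 1.155·ln(0.8853/0.7063) = 0.2609 mol/L.
Then C_S = (C_{R0}−C_R) − C_T = 0.5328 − 0.2609 = 0.2719 mol/L.
Y_S = C_S/C_{R0} = 0.2719/1.48 = 0.184.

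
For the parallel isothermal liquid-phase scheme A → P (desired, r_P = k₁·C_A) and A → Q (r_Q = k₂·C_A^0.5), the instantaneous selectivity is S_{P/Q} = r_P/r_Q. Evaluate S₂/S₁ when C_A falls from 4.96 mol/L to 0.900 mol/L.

S_{P/Q} = (k₁/k₂)·C_A^0.5, so S₂/S₁ = (C_{A,2}/C_{A,1})^0.5.
= (0.900/4.96)^0.5 = (0.1815)^0.5 = 0.426.

0.426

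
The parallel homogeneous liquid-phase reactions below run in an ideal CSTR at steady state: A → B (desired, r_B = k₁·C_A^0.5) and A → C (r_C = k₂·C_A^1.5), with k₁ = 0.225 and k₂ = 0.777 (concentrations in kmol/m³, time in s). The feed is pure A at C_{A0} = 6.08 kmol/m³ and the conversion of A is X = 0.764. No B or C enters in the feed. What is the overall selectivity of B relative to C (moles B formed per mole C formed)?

0.202

Exit C_A = C_{A0}(1−X) = 6.08×0.236 = 1.435 kmol/m³.
A CSTR operates uniformly at the exit composition, giving r_B = 0.2695 and r_C = 1.336 (each k·C_A^n at C_A = 1.435).
Overall selectivity = C_B/C_C = r_Bτ/(r_Cτ) = r_B/r_C = 0.202.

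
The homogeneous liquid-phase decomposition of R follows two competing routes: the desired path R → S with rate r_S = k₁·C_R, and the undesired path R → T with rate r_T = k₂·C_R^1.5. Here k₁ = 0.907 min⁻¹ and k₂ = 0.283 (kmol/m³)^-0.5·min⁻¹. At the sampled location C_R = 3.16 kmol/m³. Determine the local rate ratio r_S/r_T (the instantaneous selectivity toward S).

S_{S/T} = r_S/r_T = (k₁·C_R)/(k₂·C_R^1.5) = (k₁/k₂)·C_R^-0.5.
= (0.907×3.160) / (0.283×3.160^1.5) = 2.866/1.590 = 1.80.

1.80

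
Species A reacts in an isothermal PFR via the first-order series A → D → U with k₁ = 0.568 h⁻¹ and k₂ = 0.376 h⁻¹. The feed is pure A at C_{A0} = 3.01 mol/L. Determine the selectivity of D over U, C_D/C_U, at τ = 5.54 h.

Solving the coupled first-order balances gives C_D(τ) = [k₁/(k₂−k₁)]·C_{A0}·(e^(−k₁τ) − e^(−k₂τ)).
e^(−k₁τ) = e^(−0.568×5.54) = e^(−3.147) = 0.04299; e^(−k₂τ) = e^(−2.083) = 0.1246.
C_D = 0.568×3.01/(0.376−0.568) × (0.04299−0.1246) = (-8.905)×(-0.08156) = 0.7262 mol/L.
C_A = C_{A0}e^(−k₁τ) = 0.1294 mol/L, so C_U = C_{A0}−C_A−C_D = 2.154 mol/L; C_D/C_U = 0.337.

0.337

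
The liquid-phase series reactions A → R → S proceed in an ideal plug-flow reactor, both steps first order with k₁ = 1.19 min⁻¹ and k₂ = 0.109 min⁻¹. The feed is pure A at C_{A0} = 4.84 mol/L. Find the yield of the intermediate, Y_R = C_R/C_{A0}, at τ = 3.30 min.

The intermediate concentration in a first-order A→B→C sequence is C_R = k₁C_{A0}(e^(−k₁τ) − e^(−k₂τ))/(k₂−k₁).
e^(−k₁τ) = e^(−1.19×3.30) = e^(−3.927) = 0.01970; e^(−k₂τ) = e^(−0.3597) = 0.6979.
C_R = 1.19×4.84/(0.109−1.19) × (0.01970−0.6979) = (-5.328)×(-0.6782) = 3.613 mol/L.
Y_R = C_R/C_{A0} = 3.613/4.84 = 0.747.

0.747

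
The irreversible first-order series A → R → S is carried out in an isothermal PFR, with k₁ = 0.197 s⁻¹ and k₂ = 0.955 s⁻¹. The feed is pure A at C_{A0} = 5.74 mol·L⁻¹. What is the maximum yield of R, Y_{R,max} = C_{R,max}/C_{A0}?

Evaluating C_R at τ_opt = ln(k₂/k₁)/(k₂−k₁) gives C_{R,max}/C_{A0} = (k₁/k₂)^[k₂/(k₂−k₁)].
= (0.197/0.955)^(0.955/(0.955−0.197)) = (0.2063)^(1.260) = 0.1369.

0.137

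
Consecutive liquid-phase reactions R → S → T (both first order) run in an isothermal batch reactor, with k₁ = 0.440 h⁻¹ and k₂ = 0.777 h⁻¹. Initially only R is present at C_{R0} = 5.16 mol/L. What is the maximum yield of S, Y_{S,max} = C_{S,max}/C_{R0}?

0.270

At the optimum, C_{S,max}/C_{R0} = (k₁/k₂)^[k₂/(k₂−k₁)].
= (0.440/0.777)^(0.777/(0.777−0.440)) = (0.5663)^(2.306) = 0.2695.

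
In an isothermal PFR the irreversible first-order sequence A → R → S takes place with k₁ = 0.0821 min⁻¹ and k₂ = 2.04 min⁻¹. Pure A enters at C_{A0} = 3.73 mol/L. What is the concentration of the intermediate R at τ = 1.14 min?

0.127 mol/L

For first-order series with pure A initially, C_R(τ) = k₁C_{A0}/(k₂−k₁)·(e^(−k₁τ) − e^(−k₂τ)).
e^(−k₁τ) = e^(−0.0821×1.14) = e^(−0.09359) = 0.9107; e^(−k₂τ) = e^(−2.326) = 0.09772.
C_R = 0.0821×3.73/(2.04−0.0821) × (0.9107−0.09772) = 0.1564×0.8129 = 0.1271 mol/L.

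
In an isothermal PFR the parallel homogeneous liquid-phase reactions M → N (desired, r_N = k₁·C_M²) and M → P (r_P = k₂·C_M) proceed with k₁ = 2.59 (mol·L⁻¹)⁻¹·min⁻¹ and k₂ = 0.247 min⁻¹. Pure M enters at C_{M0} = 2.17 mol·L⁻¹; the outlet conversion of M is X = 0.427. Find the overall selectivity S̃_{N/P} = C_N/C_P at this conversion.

17.5

C_M = C_{M0}(1−X) = 1.243 mol·L⁻¹.
Along a PFR/batch, dC_P/dC_M = −r_P/(r_N+r_P) = −k₂/(k₂+k₁·C_M).
Integrating from C_{M0} to C_M: C_P = (0.247/2.59)·ln[(0.247+2.59·2.17)/(0.247+2.59·1.24)] = 0.09537·ln(5.867/3.467) = 0.05016 mol·L⁻¹.
Then C_N = (C_{M0}−C_M) − C_P = 0.9266 − 0.05016 = 0.8764 mol·L⁻¹.
S̃_{N/P} = C_N/C_P = 0.8764/0.05016 = 17.5.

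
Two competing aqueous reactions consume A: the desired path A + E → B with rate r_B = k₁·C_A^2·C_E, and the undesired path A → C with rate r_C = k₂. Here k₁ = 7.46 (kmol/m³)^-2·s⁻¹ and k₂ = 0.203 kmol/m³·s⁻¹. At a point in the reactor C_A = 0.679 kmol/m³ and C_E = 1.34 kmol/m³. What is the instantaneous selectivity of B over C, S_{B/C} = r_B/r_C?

22.7

S_{B/C} = r_B/r_C = (k₁·C_A^2·C_E)/(k₂) = (k₁/k₂)·C_A^2·C_E.
= (7.46×0.6790^2×1.340) / (0.203) = 4.609/0.2030 = 22.7.
Since the desired path is higher order in A, keeping C_A high (PFR or concentrated feed) favours B.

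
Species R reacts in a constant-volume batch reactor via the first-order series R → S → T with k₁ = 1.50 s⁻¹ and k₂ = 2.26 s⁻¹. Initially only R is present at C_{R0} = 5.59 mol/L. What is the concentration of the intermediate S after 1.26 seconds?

1.03 mol/L

The intermediate concentration in a first-order A→B→C sequence is C_S = k₁C_{R0}(e^(−k₁t) − e^(−k₂t))/(k₂−k₁).
e^(−k₁t) = e^(−1.50×1.26) = e^(−1.890) = 0.1511; e^(−k₂t) = e^(−2.848) = 0.05798.
C_S = 1.50×5.59/(2.26−1.50) × (0.1511−0.05798) = 11.03×0.09309 = 1.027 mol/L.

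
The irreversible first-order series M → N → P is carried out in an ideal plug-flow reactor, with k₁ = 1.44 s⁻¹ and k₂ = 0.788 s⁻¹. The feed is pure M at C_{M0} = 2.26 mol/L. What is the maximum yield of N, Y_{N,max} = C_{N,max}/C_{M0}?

Evaluating C_N at τ_opt = ln(k₂/k₁)/(k₂−k₁) gives C_{N,max}/C_{M0} = (k₁/k₂)^[k₂/(k₂−k₁)].
= (1.44/0.788)^(0.788/(0.788−1.44)) = (1.827)^(-1.209) = 0.4826.

0.483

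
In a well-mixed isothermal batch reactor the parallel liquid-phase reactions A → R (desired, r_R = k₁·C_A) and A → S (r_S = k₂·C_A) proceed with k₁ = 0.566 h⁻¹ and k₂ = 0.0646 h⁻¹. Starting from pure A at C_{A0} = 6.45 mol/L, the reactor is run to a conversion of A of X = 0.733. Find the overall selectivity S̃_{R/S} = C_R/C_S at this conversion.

C_A = C_{A0}(1−X) = 1.722 mol/L.
Both paths are first order in A, so the instantaneous fraction to R is constant: dC_R/d(−C_A) = k₁/(k₁+k₂) = 0.8976.
C_R = 0.8976·(C_{A0}−C_A) = 0.8976×4.728 = 4.24 mol/L.
C_S = (C_{A0}−C_A)−C_R = 0.4843 mol/L; S̃_{R/S} = 4.244/0.4843 = 8.76.

8.76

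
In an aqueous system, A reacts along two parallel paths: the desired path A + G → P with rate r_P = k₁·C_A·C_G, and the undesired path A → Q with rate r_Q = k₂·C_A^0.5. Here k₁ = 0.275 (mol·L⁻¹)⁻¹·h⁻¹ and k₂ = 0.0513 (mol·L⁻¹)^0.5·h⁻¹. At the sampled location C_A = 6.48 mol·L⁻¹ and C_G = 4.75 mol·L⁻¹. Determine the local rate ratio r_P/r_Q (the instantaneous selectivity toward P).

S_{P/Q} = r_P/r_Q = (k₁·C_A·C_G)/(k₂·C_A^0.5) = (k₁/k₂)·C_A^0.5·C_G.
= (0.275×6.480×4.750) / (0.0513×6.480^0.5) = 8.465/0.1306 = 64.8.

64.8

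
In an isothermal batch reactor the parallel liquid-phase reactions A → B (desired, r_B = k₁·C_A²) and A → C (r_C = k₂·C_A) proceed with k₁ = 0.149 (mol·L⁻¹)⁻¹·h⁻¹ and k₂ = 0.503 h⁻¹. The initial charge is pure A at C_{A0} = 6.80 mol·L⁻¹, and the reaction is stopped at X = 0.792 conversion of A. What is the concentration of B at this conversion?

2.84 mol·L⁻¹

C_A = C_{A0}(1−X) = 1.414 mol·L⁻¹.
Along a PFR/batch, dC_C/dC_A = −r_C/(r_B+r_C) = −k₂/(k₂+k₁·C_A).
Integrating from C_{A0} to C_A: C_C = (0.503/0.149)·ln[(0.503+0.149·6.80)/(0.503+0.149·1.41)] = 3.376·ln(1.516/0.7137) = 2.543 mol·L⁻¹.
Then C_B = (C_{A0}−C_A) − C_C = 5.386 − 2.543 = 2.842 mol·L⁻¹.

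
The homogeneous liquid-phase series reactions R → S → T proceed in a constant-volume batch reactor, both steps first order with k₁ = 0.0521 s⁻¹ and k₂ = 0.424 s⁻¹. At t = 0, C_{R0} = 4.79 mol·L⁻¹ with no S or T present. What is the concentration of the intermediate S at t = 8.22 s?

0.417 mol·L⁻¹

Solving the coupled first-order balances gives C_S(t) = [k₁/(k₂−k₁)]·C_{R0}·(e^(−k₁t) − e^(−k₂t)).
e^(−k₁t) = e^(−0.0521×8.22) = e^(−0.4283) = 0.6516; e^(−k₂t) = e^(−3.485) = 0.03065.
C_S = 0.0521×4.79/(0.424−0.0521) × (0.6516−0.03065) = 0.6710×0.6210 = 0.4167 mol·L⁻¹.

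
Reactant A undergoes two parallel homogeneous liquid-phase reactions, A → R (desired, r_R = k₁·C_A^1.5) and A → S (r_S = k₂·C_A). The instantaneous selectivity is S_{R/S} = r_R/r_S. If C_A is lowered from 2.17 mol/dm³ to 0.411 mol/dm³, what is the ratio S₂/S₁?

S_{R/S} = (k₁/k₂)·C_A^0.5, so S₂/S₁ = (C_{A,2}/C_{A,1})^0.5.
= (0.411/2.17)^0.5 = (0.1894)^0.5 = 0.435.

0.435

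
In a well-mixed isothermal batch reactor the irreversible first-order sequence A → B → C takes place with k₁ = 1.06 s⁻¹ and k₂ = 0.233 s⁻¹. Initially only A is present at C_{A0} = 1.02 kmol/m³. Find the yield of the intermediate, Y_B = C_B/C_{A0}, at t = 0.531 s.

0.403

For first-order series with pure A initially, C_B(t) = k₁C_{A0}/(k₂−k₁)·(e^(−k₁t) − e^(−k₂t)).
e^(−k₁t) = e^(−1.06×0.531) = e^(−0.5629) = 0.5696; e^(−k₂t) = e^(−0.1237) = 0.8836.
C_B = 1.06×1.02/(0.233−1.06) × (0.5696−0.8836) = (-1.307)×(-0.3140) = 0.4106 kmol/m³.
Y_B = C_B/C_{A0} = 0.4106/1.02 = 0.403.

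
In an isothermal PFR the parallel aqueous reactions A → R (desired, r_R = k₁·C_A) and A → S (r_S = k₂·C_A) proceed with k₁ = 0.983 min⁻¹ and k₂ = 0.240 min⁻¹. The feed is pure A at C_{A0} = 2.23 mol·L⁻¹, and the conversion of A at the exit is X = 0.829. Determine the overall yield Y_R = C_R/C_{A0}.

0.666

C_A = C_{A0}(1−X) = 0.3813 mol·L⁻¹.
Both paths are first order in A, so the instantaneous fraction to R is constant: dC_R/d(−C_A) = k₁/(k₁+k₂) = 0.8038.
C_R = 0.8038·(C_{A0}−C_A) = 0.8038×1.849 = 1.49 mol·L⁻¹.
Y_R = C_R/C_{A0} = 1.486/2.23 = 0.666.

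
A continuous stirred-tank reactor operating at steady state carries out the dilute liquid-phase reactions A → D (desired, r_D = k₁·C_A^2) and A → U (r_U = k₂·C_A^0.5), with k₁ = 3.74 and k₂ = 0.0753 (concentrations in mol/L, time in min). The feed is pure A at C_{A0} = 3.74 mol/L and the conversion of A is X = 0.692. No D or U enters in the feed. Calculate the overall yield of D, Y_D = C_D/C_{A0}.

Exit C_A = C_{A0}(1−X) = 3.74×0.308 = 1.152 mol/L.
Rates in a CSTR are evaluated at the outlet concentration: r_D = 3.74×1.152^2 = 4.963, r_U = 0.0753×1.152^0.5 = 0.08082.
Fraction of consumed A going to D: r_D/(r_D+r_U) = 0.9840.
C_D = 0.9840·C_{A0}·X = 0.9840×3.74×0.692 = 2.55 mol/L; Y_D = C_D/C_{A0} = 0.681.

0.681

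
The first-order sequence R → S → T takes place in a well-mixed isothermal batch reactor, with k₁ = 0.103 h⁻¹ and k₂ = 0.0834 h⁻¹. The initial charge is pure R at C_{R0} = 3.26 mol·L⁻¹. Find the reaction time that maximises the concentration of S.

10.8 h

The intermediate peaks when r₁ = r₂, i.e. k₁e^(−k₁t) = k₂e^(−k₂t), giving t_opt = ln(k₂/k₁)/(k₂−k₁).
= ln(0.0834/0.103)/(0.0834−0.103) = ln(0.8097)/-0.01960 = -0.2111/-0.01960 = 10.8 h.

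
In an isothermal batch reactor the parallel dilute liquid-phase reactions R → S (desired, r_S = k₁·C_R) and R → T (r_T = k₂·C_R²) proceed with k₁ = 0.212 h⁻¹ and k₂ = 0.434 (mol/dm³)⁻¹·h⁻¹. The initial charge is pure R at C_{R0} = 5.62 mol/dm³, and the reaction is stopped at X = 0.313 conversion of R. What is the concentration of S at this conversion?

C_R = C_{R0}(1−X) = 3.861 mol/dm³.
Along a PFR/batch, dC_S/dC_R = −r_S/(r_S+r_T) = −k₁/(k₁+k₂·C_R).
Integrating from C_{R0} to C_R: C_S = (0.212/0.434)·ln[(0.212+0.434·5.62)/(0.212+0.434·3.86)] = 0.4885·ln(2.651/1.888) = 0.1659 mol/dm³.

0.166 mol/dm³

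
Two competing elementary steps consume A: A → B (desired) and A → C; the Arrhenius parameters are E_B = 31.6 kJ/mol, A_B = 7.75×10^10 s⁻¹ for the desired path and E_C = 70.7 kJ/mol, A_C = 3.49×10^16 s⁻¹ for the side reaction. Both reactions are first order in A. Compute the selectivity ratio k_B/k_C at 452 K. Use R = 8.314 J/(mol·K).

k_B/k_C = (A_B/A_C)·exp[−(E_B−E_C)/(RT)] = (A_B/A_C)·exp[(E_C−E_B)/(RT)].
(E_C−E_B)/(RT) = (70.7−31.6)×10³/(8.314×452) = 39100/3758 = 10.40.
k_B/k_C = (7.75×10^10/3.49×10^16)·exp(10.40) = 2.221×10^-6 × 33013 = 0.0733.
Since E_B < E_C, lowering the temperature improves selectivity toward B.

0.0733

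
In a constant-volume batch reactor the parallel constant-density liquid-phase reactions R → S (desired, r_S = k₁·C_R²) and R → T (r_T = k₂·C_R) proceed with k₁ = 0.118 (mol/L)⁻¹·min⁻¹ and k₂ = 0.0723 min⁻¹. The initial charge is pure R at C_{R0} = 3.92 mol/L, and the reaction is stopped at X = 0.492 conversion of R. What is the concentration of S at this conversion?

1.59 mol/L

C_R = C_{R0}(1−X) = 1.991 mol/L.
Along a PFR/batch, dC_T/dC_R = −r_T/(r_S+r_T) = −k₂/(k₂+k₁·C_R).
Integrating from C_{R0} to C_R: C_T = (0.0723/0.118)·ln[(0.0723+0.118·3.92)/(0.0723+0.118·1.99)] = 0.6127·ln(0.5349/0.3073) = 0.3396 mol/L.
Then C_S = (C_{R0}−C_R) − C_T = 1.929 − 0.3396 = 1.589 mol/L.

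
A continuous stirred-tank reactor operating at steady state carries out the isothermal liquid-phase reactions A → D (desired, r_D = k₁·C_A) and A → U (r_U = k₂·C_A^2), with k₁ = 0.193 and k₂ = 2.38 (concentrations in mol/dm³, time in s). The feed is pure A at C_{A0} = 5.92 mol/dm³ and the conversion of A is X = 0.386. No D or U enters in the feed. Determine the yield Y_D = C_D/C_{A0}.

0.00842

Exit C_A = C_{A0}(1−X) = 5.92×0.614 = 3.635 mol/dm³.
In a CSTR the entire volume is at exit conditions, so r_D = 0.193×3.635 = 0.7015 and r_U = 2.38×3.635^2 = 31.45.
Fraction of consumed A going to D: r_D/(r_D+r_U) = 0.02182.
C_D = 0.02182·C_{A0}·X = 0.02182×5.92×0.386 = 0.0499 mol/dm³; Y_D = C_D/C_{A0} = 0.00842.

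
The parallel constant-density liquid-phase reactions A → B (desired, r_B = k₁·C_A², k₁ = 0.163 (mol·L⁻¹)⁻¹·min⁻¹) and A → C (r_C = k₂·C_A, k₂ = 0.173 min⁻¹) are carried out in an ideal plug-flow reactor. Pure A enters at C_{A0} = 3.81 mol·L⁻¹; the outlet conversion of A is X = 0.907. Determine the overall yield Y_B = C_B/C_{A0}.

0.563

C_A = C_{A0}(1−X) = 0.3543 mol·L⁻¹.
Along a PFR/batch, dC_C/dC_A = −r_C/(r_B+r_C) = −k₂/(k₂+k₁·C_A).
Integrating from C_{A0} to C_A: C_C = (0.173/0.163)·ln[(0.173+0.163·3.81)/(0.173+0.163·0.354)] = 1.061·ln(0.7940/0.2308) = 1.312 mol·L⁻¹.
Then C_B = (C_{A0}−C_A) − C_C = 3.456 − 1.312 = 2.144 mol·L⁻¹.
Y_B = C_B/C_{A0} = 2.144/3.81 = 0.563.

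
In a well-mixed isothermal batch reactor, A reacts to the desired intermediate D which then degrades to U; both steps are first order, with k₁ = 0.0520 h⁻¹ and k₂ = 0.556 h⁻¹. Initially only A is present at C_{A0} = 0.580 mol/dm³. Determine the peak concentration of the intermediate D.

0.0425 mol/dm³

For a first-order series the maximum intermediate yield is C_{D,max}/C_{A0} = (k₁/k₂)^[k₂/(k₂−k₁)].
= (0.0520/0.556)^(0.556/(0.556−0.0520)) = (0.09353)^(1.103) = 0.07324.
C_{D,max} = 0.07324×0.580 = 0.0425 mol/dm³.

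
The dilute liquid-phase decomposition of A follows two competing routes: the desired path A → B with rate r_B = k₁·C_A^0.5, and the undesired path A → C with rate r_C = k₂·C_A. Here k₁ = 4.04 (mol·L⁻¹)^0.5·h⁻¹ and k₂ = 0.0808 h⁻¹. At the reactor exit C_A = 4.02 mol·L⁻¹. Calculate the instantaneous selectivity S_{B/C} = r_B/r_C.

S_{B/C} = r_B/r_C = (k₁·C_A^0.5)/(k₂·C_A) = (k₁/k₂)·C_A^-0.5.
= (4.04×4.020^0.5) / (0.0808×4.020) = 8.100/0.3248 = 24.9.
The undesired path is higher order in A, so low C_A (CSTR or dilute feed) favours B.

24.9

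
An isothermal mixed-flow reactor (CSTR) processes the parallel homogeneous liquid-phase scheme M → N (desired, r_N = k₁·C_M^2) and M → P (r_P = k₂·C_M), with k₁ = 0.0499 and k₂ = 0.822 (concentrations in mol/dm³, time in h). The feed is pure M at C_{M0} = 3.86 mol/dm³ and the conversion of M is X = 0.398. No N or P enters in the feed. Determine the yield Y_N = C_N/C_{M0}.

Exit C_M = C_{M0}(1−X) = 3.86×0.602 = 2.324 mol/dm³.
Rates in a CSTR are evaluated at the outlet concentration: r_N = 0.0499×2.324^2 = 0.2694, r_P = 0.822×2.324 = 1.910.
Fraction of consumed M going to N: r_N/(r_N+r_P) = 0.1236.
C_N = 0.1236·C_{M0}·X = 0.1236×3.86×0.398 = 0.190 mol/dm³; Y_N = C_N/C_{M0} = 0.0492.

0.0492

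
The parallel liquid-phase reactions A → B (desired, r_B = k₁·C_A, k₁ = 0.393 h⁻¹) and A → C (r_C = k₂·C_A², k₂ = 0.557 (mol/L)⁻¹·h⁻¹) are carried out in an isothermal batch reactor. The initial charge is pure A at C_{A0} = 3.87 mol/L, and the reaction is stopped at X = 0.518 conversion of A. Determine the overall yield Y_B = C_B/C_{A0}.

0.105

C_A = C_{A0}(1−X) = 1.865 mol/L.
Along a PFR/batch, dC_B/dC_A = −r_B/(r_B+r_C) = −k₁/(k₁+k₂·C_A).
Integrating from C_{A0} to C_A: C_B = (0.393/0.557)·ln[(0.393+0.557·3.87)/(0.393+0.557·1.87)] = 0.7056·ln(2.549/1.432) = 0.4067 mol/L.
Y_B = C_B/C_{A0} = 0.4067/3.87 = 0.105.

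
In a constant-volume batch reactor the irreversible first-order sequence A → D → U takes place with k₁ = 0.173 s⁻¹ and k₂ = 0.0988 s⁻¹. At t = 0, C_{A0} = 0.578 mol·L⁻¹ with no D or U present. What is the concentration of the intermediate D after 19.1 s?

0.155 mol·L⁻¹

Solving the coupled first-order balances gives C_D(t) = [k₁/(k₂−k₁)]·C_{A0}·(e^(−k₁t) − e^(−k₂t)).
e^(−k₁t) = e^(−0.173×19.1) = e^(−3.304) = 0.03672; e^(−k₂t) = e^(−1.887) = 0.1515.
C_D = 0.173×0.578/(0.0988−0.173) × (0.03672−0.1515) = (-1.348)×(-0.1148) = 0.1547 mol·L⁻¹.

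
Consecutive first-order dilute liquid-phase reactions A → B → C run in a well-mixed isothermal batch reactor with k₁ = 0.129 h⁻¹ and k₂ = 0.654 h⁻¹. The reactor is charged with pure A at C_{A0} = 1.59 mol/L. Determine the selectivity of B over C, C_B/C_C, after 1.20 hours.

2.18

The intermediate concentration in a first-order A→B→C sequence is C_B = k₁C_{A0}(e^(−k₁t) − e^(−k₂t))/(k₂−k₁).
e^(−k₁t) = e^(−0.129×1.20) = e^(−0.1548) = 0.8566; e^(−k₂t) = e^(−0.7848) = 0.4562.
C_B = 0.129×1.59/(0.654−0.129) × (0.8566−0.4562) = 0.3907×0.4004 = 0.1564 mol/L.
C_A = C_{A0}e^(−k₁t) = 1.362 mol/L, so C_C = C_{A0}−C_A−C_B = 0.07161 mol/L; C_B/C_C = 2.18.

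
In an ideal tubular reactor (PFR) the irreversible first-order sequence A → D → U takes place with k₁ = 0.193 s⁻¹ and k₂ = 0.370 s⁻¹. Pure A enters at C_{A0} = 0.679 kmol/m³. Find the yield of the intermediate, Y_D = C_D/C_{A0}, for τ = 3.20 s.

0.254

For first-order series with pure A initially, C_D(τ) = k₁C_{A0}/(k₂−k₁)·(e^(−k₁τ) − e^(−k₂τ)).
e^(−k₁τ) = e^(−0.193×3.20) = e^(−0.6176) = 0.5392; e^(−k₂τ) = e^(−1.184) = 0.3061.
C_D = 0.193×0.679/(0.370−0.193) × (0.5392−0.3061) = 0.7404×0.2332 = 0.1726 kmol/m³.
Y_D = C_D/C_{A0} = 0.1726/0.679 = 0.254.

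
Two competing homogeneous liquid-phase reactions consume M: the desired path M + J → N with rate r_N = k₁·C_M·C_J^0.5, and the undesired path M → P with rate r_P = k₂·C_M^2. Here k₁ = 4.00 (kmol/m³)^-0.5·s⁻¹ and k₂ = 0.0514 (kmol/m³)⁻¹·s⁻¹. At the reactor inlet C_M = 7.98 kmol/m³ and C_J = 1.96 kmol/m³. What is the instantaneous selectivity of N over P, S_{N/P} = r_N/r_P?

S_{N/P} = r_N/r_P = (k₁·C_M·C_J^0.5)/(k₂·C_M^2) = (k₁/k₂)·C_M⁻¹·C_J^0.5.
= (4.00×7.980×1.960^0.5) / (0.0514×7.980^2) = 44.69/3.273 = 13.7.
The undesired path is higher order in M, so low C_M (CSTR or dilute feed) favours N.

13.7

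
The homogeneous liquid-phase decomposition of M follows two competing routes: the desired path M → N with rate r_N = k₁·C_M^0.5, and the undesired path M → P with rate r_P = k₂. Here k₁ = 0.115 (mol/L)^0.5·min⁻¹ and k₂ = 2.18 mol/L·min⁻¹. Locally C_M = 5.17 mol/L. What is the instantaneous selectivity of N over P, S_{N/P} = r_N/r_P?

S_{N/P} = r_N/r_P = (k₁·C_M^0.5)/(k₂) = (k₁/k₂)·C_M^0.5.
= (0.115×5.170^0.5) / (2.18) = 0.2615/2.180 = 0.120.
Since the desired path is higher order in M, keeping C_M high (PFR or concentrated feed) favours N.

0.120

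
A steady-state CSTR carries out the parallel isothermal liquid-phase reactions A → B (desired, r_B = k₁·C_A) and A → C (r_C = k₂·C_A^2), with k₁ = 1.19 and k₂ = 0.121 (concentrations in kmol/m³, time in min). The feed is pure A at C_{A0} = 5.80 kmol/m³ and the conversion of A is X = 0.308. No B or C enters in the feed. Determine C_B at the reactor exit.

1.27 kmol/m³

Exit C_A = C_{A0}(1−X) = 5.80×0.692 = 4.014 kmol/m³.
Rates in a CSTR are evaluated at the outlet concentration: r_B = 1.19×4.014 = 4.776, r_C = 0.121×4.014^2 = 1.949.
Fraction of consumed A going to B: r_B/(r_B+r_C) = 0.7102.
C_B = 0.7102·C_{A0}·X = 0.7102×5.80×0.308 = 1.27 kmol/m³.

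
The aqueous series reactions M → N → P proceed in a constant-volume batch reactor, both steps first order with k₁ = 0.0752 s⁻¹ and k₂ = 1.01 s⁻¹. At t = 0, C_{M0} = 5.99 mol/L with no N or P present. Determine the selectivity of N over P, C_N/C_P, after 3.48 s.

0.349

Solving the coupled first-order balances gives C_N(t) = [k₁/(k₂−k₁)]·C_{M0}·(e^(−k₁t) − e^(−k₂t)).
e^(−k₁t) = e^(−0.0752×3.48) = e^(−0.2617) = 0.7697; e^(−k₂t) = e^(−3.515) = 0.02975.
C_N = 0.0752×5.99/(1.01−0.0752) × (0.7697−0.02975) = 0.4819×0.7400 = 0.3566 mol/L.
C_M = C_{M0}e^(−k₁t) = 4.611 mol/L, so C_P = C_{M0}−C_M−C_N = 1.023 mol/L; C_N/C_P = 0.349.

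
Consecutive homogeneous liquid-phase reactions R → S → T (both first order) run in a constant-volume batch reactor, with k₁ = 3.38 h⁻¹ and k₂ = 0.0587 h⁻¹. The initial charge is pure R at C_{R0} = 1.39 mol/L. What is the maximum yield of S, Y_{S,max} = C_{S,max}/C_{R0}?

0.931

For a first-order series the maximum intermediate yield is C_{S,max}/C_{R0} = (k₁/k₂)^[k₂/(k₂−k₁)].
= (3.38/0.0587)^(0.0587/(0.0587−3.38)) = (57.58)^(-0.01767) = 0.9309.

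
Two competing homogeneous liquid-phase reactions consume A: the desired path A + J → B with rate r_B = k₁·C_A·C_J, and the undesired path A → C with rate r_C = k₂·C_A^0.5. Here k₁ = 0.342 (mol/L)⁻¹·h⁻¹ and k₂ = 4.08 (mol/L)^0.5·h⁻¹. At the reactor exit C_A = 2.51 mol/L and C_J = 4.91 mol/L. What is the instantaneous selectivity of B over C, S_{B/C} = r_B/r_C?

0.652

S_{B/C} = r_B/r_C = (k₁·C_A·C_J)/(k₂·C_A^0.5) = (k₁/k₂)·C_A^0.5·C_J.
= (0.342×2.510×4.910) / (4.08×2.510^0.5) = 4.215/6.464 = 0.652.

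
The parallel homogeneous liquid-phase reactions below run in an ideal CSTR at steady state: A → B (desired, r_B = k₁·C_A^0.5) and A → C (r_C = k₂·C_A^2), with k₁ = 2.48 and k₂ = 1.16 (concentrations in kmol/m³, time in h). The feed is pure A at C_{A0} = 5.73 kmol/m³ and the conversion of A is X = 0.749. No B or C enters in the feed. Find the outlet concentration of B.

Exit C_A = C_{A0}(1−X) = 5.73×0.251 = 1.438 kmol/m³.
Rates in a CSTR are evaluated at the outlet concentration: r_B = 2.48×1.438^0.5 = 2.974, r_C = 1.16×1.438^2 = 2.399.
Fraction of consumed A going to B: r_B/(r_B+r_C) = 0.5535.
C_B = 0.5535·C_{A0}·X = 0.5535×5.73×0.749 = 2.38 kmol/m³.

2.38 kmol/m³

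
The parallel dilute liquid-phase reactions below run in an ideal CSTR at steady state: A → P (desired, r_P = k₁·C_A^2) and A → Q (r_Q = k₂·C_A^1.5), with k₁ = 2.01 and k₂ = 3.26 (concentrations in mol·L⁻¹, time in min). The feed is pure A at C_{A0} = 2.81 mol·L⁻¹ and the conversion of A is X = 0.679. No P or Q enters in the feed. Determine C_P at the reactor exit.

0.705 mol·L⁻¹

Exit C_A = C_{A0}(1−X) = 2.81×0.321 = 0.9020 mol·L⁻¹.
A CSTR operates uniformly at the exit composition, giving r_P = 1.635 and r_Q = 2.793 (each k·C_A^n at C_A = 0.9020).
Fraction of consumed A going to P: r_P/(r_P+r_Q) = 0.3693.
C_P = 0.3693·C_{A0}·X = 0.3693×2.81×0.679 = 0.705 mol·L⁻¹.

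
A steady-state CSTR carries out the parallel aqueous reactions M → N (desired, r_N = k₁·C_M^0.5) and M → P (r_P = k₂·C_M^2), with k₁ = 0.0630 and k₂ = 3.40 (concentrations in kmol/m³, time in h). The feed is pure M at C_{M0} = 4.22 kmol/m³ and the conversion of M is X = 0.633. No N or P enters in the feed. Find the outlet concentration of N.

0.0254 kmol/m³

Exit C_M = C_{M0}(1−X) = 4.22×0.367 = 1.549 kmol/m³.
Rates in a CSTR are evaluated at the outlet concentration: r_N = 0.0630×1.549^0.5 = 0.07840, r_P = 3.40×1.549^2 = 8.155.
Fraction of consumed M going to N: r_N/(r_N+r_P) = 0.009522.
C_N = 0.009522·C_{M0}·X = 0.009522×4.22×0.633 = 0.0254 kmol/m³.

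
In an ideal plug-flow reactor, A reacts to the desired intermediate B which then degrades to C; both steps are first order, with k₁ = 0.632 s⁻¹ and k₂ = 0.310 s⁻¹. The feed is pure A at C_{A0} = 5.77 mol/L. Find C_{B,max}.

At the optimum, C_{B,max}/C_{A0} = (k₁/k₂)^[k₂/(k₂−k₁)].
= (0.632/0.310)^(0.310/(0.310−0.632)) = (2.039)^(-0.9627) = 0.5037.
C_{B,max} = 0.5037×5.77 = 2.91 mol/L.

2.91 mol/L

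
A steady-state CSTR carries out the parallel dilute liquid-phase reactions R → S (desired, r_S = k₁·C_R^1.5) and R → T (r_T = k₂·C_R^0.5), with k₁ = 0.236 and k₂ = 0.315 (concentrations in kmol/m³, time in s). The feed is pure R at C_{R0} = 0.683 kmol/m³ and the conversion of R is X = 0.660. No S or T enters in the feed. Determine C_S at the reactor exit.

Exit C_R = C_{R0}(1−X) = 0.683×0.340 = 0.2322 kmol/m³.
A CSTR operates uniformly at the exit composition, giving r_S = 0.02641 and r_T = 0.1518 (each k·C_R^n at C_R = 0.2322).
Fraction of consumed R going to S: r_S/(r_S+r_T) = 0.1482.
C_S = 0.1482·C_{R0}·X = 0.1482×0.683×0.660 = 0.0668 kmol/m³.

0.0668 kmol/m³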